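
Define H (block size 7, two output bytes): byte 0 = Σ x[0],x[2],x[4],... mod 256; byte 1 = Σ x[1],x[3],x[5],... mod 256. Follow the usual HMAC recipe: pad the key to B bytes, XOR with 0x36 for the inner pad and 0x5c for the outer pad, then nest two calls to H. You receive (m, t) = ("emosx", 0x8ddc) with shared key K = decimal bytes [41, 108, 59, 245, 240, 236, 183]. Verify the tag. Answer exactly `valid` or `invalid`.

invalid

Key decimal bytes [41, 108, 59, 245, 240, 236, 183] = 29 6c 3b f5 f0 ec b7 is exactly B = 7 bytes: K' = 29 6c 3b f5 f0 ec b7.
K' ⊕ ipad = 1f 5a 0d c3 c6 da 81; K' ⊕ opad = 75 30 67 a9 ac b0 eb.
Inner hash: even-index sum = 595 mod 256 = 83; odd-index sum = 835 mod 256 = 67 → 53 43.
Outer hash (recomputed tag): even-index sum = 694 mod 256 = 182; odd-index sum = 476 mod 256 = 220 → b6 dc.
Recomputed tag = b6dc; claimed = 8ddc → mismatch.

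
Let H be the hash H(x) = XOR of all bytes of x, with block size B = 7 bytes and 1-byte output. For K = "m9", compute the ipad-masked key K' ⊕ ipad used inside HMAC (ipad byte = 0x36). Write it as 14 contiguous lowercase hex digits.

Key "m9" = 6d 39 is 2 bytes ≤ B = 7; zero-pad to 7 bytes: K' = 6d 39 00 00 00 00 00.
XOR each byte with 0x36: 6d⊕36=5b, 39⊕36=0f, 00⊕36=36, 00⊕36=36, 00⊕36=36, 00⊕36=36, 00⊕36=36.

5b0f3636363636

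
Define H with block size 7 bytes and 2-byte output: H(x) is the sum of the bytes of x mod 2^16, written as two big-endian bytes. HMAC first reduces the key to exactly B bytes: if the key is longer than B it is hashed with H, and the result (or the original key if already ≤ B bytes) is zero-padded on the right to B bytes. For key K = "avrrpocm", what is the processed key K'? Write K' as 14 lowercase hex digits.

|K| = 8 > B = 7, so first hash the key.
H(K): sum = 97+118+114+114+112+111+99+109 = 874 → 03 6a.
Zero-pad H(K) = 03 6a to 7 bytes: K' = 03 6a 00 00 00 00 00.

036a0000000000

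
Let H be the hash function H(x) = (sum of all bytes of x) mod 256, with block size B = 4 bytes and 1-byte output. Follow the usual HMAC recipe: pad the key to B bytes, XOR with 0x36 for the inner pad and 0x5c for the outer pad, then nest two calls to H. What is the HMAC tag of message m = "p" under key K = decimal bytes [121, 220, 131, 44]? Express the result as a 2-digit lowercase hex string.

6c

Key decimal bytes [121, 220, 131, 44] = 79 dc 83 2c is exactly B = 4 bytes: K' = 79 dc 83 2c.
K' ⊕ ipad = 4f ea b5 1a.  K' ⊕ opad = 25 80 df 70.
Inner input = (K'⊕ipad) ∥ m = 4f ea b5 1a ∥ 70.
Inner hash: sum = 79+234+181+26+112 = 632; mod 256 = 120 → 78.
Outer input = (K'⊕opad) ∥ inner = 25 80 df 70 ∥ 78.
Outer hash (tag): sum = 37+128+223+112+120 = 620; mod 256 = 108 → 6c.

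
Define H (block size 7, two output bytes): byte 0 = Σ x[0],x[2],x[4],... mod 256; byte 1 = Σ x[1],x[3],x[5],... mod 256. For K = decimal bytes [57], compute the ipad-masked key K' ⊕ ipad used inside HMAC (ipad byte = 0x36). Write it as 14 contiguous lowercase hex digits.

0f363636363636

Key decimal bytes [57] = 39 is 1 byte ≤ B = 7; zero-pad to 7 bytes: K' = 39 00 00 00 00 00 00.
XOR each byte with 0x36: 39⊕36=0f, 00⊕36=36, 00⊕36=36, 00⊕36=36, 00⊕36=36, 00⊕36=36, 00⊕36=36.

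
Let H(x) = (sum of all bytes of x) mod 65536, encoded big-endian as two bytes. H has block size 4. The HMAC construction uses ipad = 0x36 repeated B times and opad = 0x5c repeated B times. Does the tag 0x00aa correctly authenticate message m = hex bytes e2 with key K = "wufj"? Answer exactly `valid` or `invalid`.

Key "wufj" = 77 75 66 6a is exactly B = 4 bytes: K' = 77 75 66 6a.
K' ⊕ ipad = 41 43 50 5c; K' ⊕ opad = 2b 29 3a 36.
Inner hash: sum = 65+67+80+92+226 = 530 → 02 12.
Outer hash (recomputed tag): sum = 43+41+58+54+2+18 = 216 → 00 d8.
Recomputed tag = 00d8; claimed = 00aa → mismatch.

invalid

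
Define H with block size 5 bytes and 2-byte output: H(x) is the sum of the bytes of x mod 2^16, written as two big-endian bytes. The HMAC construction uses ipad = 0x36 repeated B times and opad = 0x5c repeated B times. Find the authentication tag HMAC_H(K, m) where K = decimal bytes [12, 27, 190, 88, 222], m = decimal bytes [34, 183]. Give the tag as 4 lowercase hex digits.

Key decimal bytes [12, 27, 190, 88, 222] = 0c 1b be 58 de is exactly B = 5 bytes: K' = 0c 1b be 58 de.
K' ⊕ ipad = 3a 2d 88 6e e8.  K' ⊕ opad = 50 47 e2 04 82.
Inner input = (K'⊕ipad) ∥ m = 3a 2d 88 6e e8 ∥ 22 b7.
Inner hash: sum = 58+45+136+110+232+34+183 = 798 → 03 1e.
Outer input = (K'⊕opad) ∥ inner = 50 47 e2 04 82 ∥ 03 1e.
Outer hash (tag): sum = 80+71+226+4+130+3+30 = 544 → 02 20.

0220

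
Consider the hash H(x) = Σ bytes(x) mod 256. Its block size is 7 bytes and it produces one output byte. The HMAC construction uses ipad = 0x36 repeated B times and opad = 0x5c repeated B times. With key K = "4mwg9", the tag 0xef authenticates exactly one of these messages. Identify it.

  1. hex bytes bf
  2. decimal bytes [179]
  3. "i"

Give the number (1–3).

3

Key "4mwg9" = 34 6d 77 67 39 is 5 bytes ≤ B = 7; zero-pad to 7 bytes: K' = 34 6d 77 67 39 00 00.
K' ⊕ ipad = 02 5b 41 51 0f 36 36; K' ⊕ opad = 68 31 2b 3b 65 5c 5c.
m1: inner = H(02 5b 41 51 0f 36 36 bf) = 29; tag = H(68 31 2b 3b 65 5c 5c 29) = 45
m2: inner = H(02 5b 41 51 0f 36 36 b3) = 1d; tag = H(68 31 2b 3b 65 5c 5c 1d) = 39
m3: inner = H(02 5b 41 51 0f 36 36 69) = d3; tag = H(68 31 2b 3b 65 5c 5c d3) = ef ← matches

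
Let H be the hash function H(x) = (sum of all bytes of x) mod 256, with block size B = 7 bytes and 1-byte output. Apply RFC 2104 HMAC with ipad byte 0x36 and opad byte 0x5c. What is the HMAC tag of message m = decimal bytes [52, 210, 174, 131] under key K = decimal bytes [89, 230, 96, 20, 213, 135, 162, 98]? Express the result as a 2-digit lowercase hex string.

Key decimal bytes [89, 230, 96, 20, 213, 135, 162, 98] = 59 e6 60 14 d5 87 a2 62 is 8 bytes > B = 7, so hash it first: H(key) = 13, then zero-pad to 7 bytes: K' = 13 00 00 00 00 00 00.
K' ⊕ ipad = 25 36 36 36 36 36 36.  K' ⊕ opad = 4f 5c 5c 5c 5c 5c 5c.
Inner input = (K'⊕ipad) ∥ m = 25 36 36 36 36 36 36 ∥ 34 d2 ae 83.
Inner hash: sum = 37+54+54+54+54+54+54+52+210+174+131 = 928; mod 256 = 160 → a0.
Outer input = (K'⊕opad) ∥ inner = 4f 5c 5c 5c 5c 5c 5c ∥ a0.
Outer hash (tag): sum = 79+92+92+92+92+92+92+160 = 791; mod 256 = 23 → 17.

17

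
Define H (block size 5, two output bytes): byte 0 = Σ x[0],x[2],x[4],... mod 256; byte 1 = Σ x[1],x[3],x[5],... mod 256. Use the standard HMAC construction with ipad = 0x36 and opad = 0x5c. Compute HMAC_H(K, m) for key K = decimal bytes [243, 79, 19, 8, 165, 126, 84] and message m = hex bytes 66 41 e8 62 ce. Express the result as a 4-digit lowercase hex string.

90bd

Key decimal bytes [243, 79, 19, 8, 165, 126, 84] = f3 4f 13 08 a5 7e 54 is 7 bytes > B = 5, so hash it first: H(key) = ff d5, then zero-pad to 5 bytes: K' = ff d5 00 00 00.
K' ⊕ ipad = c9 e3 36 36 36.  K' ⊕ opad = a3 89 5c 5c 5c.
Inner input = (K'⊕ipad) ∥ m = c9 e3 36 36 36 ∥ 66 41 e8 62 ce.
Inner hash: even-index sum = 472 mod 256 = 216; odd-index sum = 821 mod 256 = 53 → d8 35.
Outer input = (K'⊕opad) ∥ inner = a3 89 5c 5c 5c ∥ d8 35.
Outer hash (tag): even-index sum = 400 mod 256 = 144; odd-index sum = 445 mod 256 = 189 → 90 bd.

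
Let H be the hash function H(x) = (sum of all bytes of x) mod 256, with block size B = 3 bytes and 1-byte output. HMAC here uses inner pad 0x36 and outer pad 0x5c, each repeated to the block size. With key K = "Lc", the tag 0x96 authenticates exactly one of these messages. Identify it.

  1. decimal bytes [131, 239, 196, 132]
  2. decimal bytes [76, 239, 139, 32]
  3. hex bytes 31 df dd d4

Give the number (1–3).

Key "Lc" = 4c 63 is 2 bytes ≤ B = 3; zero-pad to 3 bytes: K' = 4c 63 00.
K' ⊕ ipad = 7a 55 36; K' ⊕ opad = 10 3f 5c.
m1: inner = H(7a 55 36 83 ef c4 84) = bf; tag = H(10 3f 5c bf) = 6a
m2: inner = H(7a 55 36 4c ef 8b 20) = eb; tag = H(10 3f 5c eb) = 96 ← matches
m3: inner = H(7a 55 36 31 df dd d4) = c6; tag = H(10 3f 5c c6) = 71

2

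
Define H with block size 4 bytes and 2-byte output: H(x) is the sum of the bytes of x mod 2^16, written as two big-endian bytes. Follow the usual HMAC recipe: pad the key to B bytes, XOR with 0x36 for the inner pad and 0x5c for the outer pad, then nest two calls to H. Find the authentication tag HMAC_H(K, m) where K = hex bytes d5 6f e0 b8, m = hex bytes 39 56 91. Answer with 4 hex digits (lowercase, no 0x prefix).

Key hex bytes d5 6f e0 b8 is exactly B = 4 bytes: K' = d5 6f e0 b8.
K' ⊕ ipad = e3 59 d6 8e.  K' ⊕ opad = 89 33 bc e4.
Inner input = (K'⊕ipad) ∥ m = e3 59 d6 8e ∥ 39 56 91.
Inner hash: sum = 227+89+214+142+57+86+145 = 960 → 03 c0.
Outer input = (K'⊕opad) ∥ inner = 89 33 bc e4 ∥ 03 c0.
Outer hash (tag): sum = 137+51+188+228+3+192 = 799 → 03 1f.

031f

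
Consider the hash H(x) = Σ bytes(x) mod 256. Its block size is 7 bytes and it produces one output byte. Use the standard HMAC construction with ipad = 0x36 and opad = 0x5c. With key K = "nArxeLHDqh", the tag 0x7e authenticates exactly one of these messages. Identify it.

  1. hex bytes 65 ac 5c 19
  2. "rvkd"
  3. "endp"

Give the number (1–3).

1

Key "nArxeLHDqh" = 6e 41 72 78 65 4c 48 44 71 68 is 10 bytes > B = 7, so hash it first: H(key) = af, then zero-pad to 7 bytes: K' = af 00 00 00 00 00 00.
K' ⊕ ipad = 99 36 36 36 36 36 36; K' ⊕ opad = f3 5c 5c 5c 5c 5c 5c.
m1: inner = H(99 36 36 36 36 36 36 65 ac 5c 19) = 63; tag = H(f3 5c 5c 5c 5c 5c 5c 63) = 7e ← matches
m2: inner = H(99 36 36 36 36 36 36 72 76 6b 64) = 94; tag = H(f3 5c 5c 5c 5c 5c 5c 94) = af
m3: inner = H(99 36 36 36 36 36 36 65 6e 64 70) = 84; tag = H(f3 5c 5c 5c 5c 5c 5c 84) = 9f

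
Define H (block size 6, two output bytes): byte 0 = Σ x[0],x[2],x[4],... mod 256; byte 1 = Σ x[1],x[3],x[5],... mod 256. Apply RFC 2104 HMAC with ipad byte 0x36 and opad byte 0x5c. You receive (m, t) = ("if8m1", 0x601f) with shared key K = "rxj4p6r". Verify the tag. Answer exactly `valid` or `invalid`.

Key "rxj4p6r" = 72 78 6a 34 70 36 72 is 7 bytes > B = 6, so hash it first: H(key) = be e2, then zero-pad to 6 bytes: K' = be e2 00 00 00 00.
K' ⊕ ipad = 88 d4 36 36 36 36; K' ⊕ opad = e2 be 5c 5c 5c 5c.
Inner hash: even-index sum = 454 mod 256 = 198; odd-index sum = 531 mod 256 = 19 → c6 13.
Outer hash (recomputed tag): even-index sum = 608 mod 256 = 96; odd-index sum = 393 mod 256 = 137 → 60 89.
Recomputed tag = 6089; claimed = 601f → mismatch.

invalid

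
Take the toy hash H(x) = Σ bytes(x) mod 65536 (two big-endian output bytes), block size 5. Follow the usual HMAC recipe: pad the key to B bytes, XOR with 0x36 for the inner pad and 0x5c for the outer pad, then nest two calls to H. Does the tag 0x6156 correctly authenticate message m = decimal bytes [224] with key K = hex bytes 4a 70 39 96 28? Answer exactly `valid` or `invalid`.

Key hex bytes 4a 70 39 96 28 is exactly B = 5 bytes: K' = 4a 70 39 96 28.
K' ⊕ ipad = 7c 46 0f a0 1e; K' ⊕ opad = 16 2c 65 ca 74.
Inner hash: sum = 124+70+15+160+30+224 = 623 → 02 6f.
Outer hash (recomputed tag): sum = 22+44+101+202+116+2+111 = 598 → 02 56.
Recomputed tag = 0256; claimed = 6156 → mismatch.

invalid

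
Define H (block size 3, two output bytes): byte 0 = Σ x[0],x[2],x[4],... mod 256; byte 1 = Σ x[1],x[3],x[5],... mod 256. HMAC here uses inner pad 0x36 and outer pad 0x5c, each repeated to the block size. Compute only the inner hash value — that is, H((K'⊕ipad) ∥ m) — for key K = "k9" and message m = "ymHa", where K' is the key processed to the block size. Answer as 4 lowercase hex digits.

Key "k9" = 6b 39 is 2 bytes ≤ B = 3; zero-pad to 3 bytes: K' = 6b 39 00.
K' ⊕ ipad = 5d 0f 36.
Inner input = 5d 0f 36 ∥ 79 6d 48 61.
Inner hash: even-index sum = 353 mod 256 = 97; odd-index sum = 208 mod 256 = 208 → 61 d0.

61d0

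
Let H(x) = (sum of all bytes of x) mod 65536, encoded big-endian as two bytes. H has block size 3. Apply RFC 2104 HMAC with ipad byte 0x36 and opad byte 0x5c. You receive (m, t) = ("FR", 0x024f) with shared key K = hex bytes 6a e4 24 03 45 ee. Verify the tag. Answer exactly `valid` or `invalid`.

valid

Key hex bytes 6a e4 24 03 45 ee is 6 bytes > B = 3, so hash it first: H(key) = 02 a8, then zero-pad to 3 bytes: K' = 02 a8 00.
K' ⊕ ipad = 34 9e 36; K' ⊕ opad = 5e f4 5c.
Inner hash: sum = 52+158+54+70+82 = 416 → 01 a0.
Outer hash (recomputed tag): sum = 94+244+92+1+160 = 591 → 02 4f.
Recomputed tag = 024f; claimed = 024f → match.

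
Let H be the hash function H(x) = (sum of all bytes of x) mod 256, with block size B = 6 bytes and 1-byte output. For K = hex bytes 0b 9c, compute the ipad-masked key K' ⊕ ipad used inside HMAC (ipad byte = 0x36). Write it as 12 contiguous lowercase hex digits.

Key hex bytes 0b 9c is 2 bytes ≤ B = 6; zero-pad to 6 bytes: K' = 0b 9c 00 00 00 00.
XOR each byte with 0x36: 0b⊕36=3d, 9c⊕36=aa, 00⊕36=36, 00⊕36=36, 00⊕36=36, 00⊕36=36.

3daa36363636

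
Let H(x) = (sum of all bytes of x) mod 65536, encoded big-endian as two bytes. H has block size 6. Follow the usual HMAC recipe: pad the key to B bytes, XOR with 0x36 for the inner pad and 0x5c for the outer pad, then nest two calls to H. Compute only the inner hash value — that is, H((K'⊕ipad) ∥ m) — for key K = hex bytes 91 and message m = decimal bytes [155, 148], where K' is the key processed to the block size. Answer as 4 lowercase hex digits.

Key hex bytes 91 is 1 byte ≤ B = 6; zero-pad to 6 bytes: K' = 91 00 00 00 00 00.
K' ⊕ ipad = a7 36 36 36 36 36.
Inner input = a7 36 36 36 36 36 ∥ 9b 94.
Inner hash: sum = 167+54+54+54+54+54+155+148 = 740 → 02 e4.

02e4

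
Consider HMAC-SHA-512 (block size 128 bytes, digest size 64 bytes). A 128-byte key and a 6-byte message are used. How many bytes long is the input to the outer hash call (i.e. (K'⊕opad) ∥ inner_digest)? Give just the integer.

Key is 128 ≤ 128 bytes, zero-padded: |K'| = 128.
Outer input = (K'⊕opad) ∥ H(inner) → 128 + 64 = 192 bytes.

192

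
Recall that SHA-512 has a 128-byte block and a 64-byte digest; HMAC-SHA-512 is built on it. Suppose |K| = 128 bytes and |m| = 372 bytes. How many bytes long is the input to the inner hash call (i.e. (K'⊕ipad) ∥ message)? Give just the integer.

500

Key is 128 ≤ 128 bytes, zero-padded: |K'| = 128.
Inner input = (K'⊕ipad) ∥ m → 128 + 372 = 500 bytes.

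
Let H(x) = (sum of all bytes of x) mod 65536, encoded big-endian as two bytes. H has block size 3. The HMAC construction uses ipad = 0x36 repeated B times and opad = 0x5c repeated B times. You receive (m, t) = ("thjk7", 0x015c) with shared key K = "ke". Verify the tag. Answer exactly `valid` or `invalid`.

invalid

Key "ke" = 6b 65 is 2 bytes ≤ B = 3; zero-pad to 3 bytes: K' = 6b 65 00.
K' ⊕ ipad = 5d 53 36; K' ⊕ opad = 37 39 5c.
Inner hash: sum = 93+83+54+116+104+106+107+55 = 718 → 02 ce.
Outer hash (recomputed tag): sum = 55+57+92+2+206 = 412 → 01 9c.
Recomputed tag = 019c; claimed = 015c → mismatch.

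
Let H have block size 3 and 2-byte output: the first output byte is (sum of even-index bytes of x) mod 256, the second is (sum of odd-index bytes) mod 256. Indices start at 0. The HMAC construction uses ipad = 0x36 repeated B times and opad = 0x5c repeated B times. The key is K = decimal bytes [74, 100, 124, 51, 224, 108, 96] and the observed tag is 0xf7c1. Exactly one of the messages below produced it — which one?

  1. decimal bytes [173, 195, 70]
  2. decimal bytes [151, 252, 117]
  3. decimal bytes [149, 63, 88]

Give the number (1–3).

Key decimal bytes [74, 100, 124, 51, 224, 108, 96] = 4a 64 7c 33 e0 6c 60 is 7 bytes > B = 3, so hash it first: H(key) = 06 03, then zero-pad to 3 bytes: K' = 06 03 00.
K' ⊕ ipad = 30 35 36; K' ⊕ opad = 5a 5f 5c.
m1: inner = H(30 35 36 ad c3 46) = 29 28; tag = H(5a 5f 5c 29 28) = de88
m2: inner = H(30 35 36 97 fc 75) = 62 41; tag = H(5a 5f 5c 62 41) = f7c1 ← matches
m3: inner = H(30 35 36 95 3f 58) = a5 22; tag = H(5a 5f 5c a5 22) = d804

2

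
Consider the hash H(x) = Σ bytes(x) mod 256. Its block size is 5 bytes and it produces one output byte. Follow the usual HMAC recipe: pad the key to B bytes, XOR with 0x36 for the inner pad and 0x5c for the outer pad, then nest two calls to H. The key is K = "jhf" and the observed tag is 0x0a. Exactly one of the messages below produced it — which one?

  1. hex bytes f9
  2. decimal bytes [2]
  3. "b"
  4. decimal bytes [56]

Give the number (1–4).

4

Key "jhf" = 6a 68 66 is 3 bytes ≤ B = 5; zero-pad to 5 bytes: K' = 6a 68 66 00 00.
K' ⊕ ipad = 5c 5e 50 36 36; K' ⊕ opad = 36 34 3a 5c 5c.
m1: inner = H(5c 5e 50 36 36 f9) = 6f; tag = H(36 34 3a 5c 5c 6f) = cb
m2: inner = H(5c 5e 50 36 36 02) = 78; tag = H(36 34 3a 5c 5c 78) = d4
m3: inner = H(5c 5e 50 36 36 62) = d8; tag = H(36 34 3a 5c 5c d8) = 34
m4: inner = H(5c 5e 50 36 36 38) = ae; tag = H(36 34 3a 5c 5c ae) = 0a ← matches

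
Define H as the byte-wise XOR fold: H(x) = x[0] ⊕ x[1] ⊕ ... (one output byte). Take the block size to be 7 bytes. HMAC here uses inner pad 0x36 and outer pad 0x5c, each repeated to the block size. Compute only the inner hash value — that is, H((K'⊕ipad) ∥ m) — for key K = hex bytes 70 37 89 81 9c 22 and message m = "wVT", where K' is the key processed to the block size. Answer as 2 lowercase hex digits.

b2

Key hex bytes 70 37 89 81 9c 22 is 6 bytes ≤ B = 7; zero-pad to 7 bytes: K' = 70 37 89 81 9c 22 00.
K' ⊕ ipad = 46 01 bf b7 aa 14 36.
Inner input = 46 01 bf b7 aa 14 36 ∥ 77 56 54.
Inner hash: XOR 46⊕01⊕bf⊕b7⊕aa⊕14⊕36⊕77⊕56⊕54 = b2.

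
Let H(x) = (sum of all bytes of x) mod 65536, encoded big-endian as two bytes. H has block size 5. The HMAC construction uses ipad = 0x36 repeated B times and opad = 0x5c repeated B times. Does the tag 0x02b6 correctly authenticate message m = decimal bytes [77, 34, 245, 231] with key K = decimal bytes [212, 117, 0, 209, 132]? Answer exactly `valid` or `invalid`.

valid

Key decimal bytes [212, 117, 0, 209, 132] = d4 75 00 d1 84 is exactly B = 5 bytes: K' = d4 75 00 d1 84.
K' ⊕ ipad = e2 43 36 e7 b2; K' ⊕ opad = 88 29 5c 8d d8.
Inner hash: sum = 226+67+54+231+178+77+34+245+231 = 1343 → 05 3f.
Outer hash (recomputed tag): sum = 136+41+92+141+216+5+63 = 694 → 02 b6.
Recomputed tag = 02b6; claimed = 02b6 → match.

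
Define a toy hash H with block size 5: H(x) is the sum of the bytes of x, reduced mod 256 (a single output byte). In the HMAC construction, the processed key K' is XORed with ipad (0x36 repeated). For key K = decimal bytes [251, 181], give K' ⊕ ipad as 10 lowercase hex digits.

cd83363636

Key decimal bytes [251, 181] = fb b5 is 2 bytes ≤ B = 5; zero-pad to 5 bytes: K' = fb b5 00 00 00.
XOR each byte with 0x36: fb⊕36=cd, b5⊕36=83, 00⊕36=36, 00⊕36=36, 00⊕36=36.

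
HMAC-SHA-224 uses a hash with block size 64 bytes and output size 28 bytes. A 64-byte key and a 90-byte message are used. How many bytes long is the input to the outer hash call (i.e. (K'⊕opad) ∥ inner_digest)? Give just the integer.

Key is 64 ≤ 64 bytes, zero-padded: |K'| = 64.
Outer input = (K'⊕opad) ∥ H(inner) → 64 + 28 = 92 bytes.

92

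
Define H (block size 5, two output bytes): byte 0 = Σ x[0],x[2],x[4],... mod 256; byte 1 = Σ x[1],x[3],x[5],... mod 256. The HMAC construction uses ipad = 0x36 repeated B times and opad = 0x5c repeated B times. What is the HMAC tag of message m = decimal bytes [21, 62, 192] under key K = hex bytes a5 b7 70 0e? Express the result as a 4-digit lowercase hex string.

0f8a

Key hex bytes a5 b7 70 0e is 4 bytes ≤ B = 5; zero-pad to 5 bytes: K' = a5 b7 70 0e 00.
K' ⊕ ipad = 93 81 46 38 36.  K' ⊕ opad = f9 eb 2c 52 5c.
Inner input = (K'⊕ipad) ∥ m = 93 81 46 38 36 ∥ 15 3e c0.
Inner hash: even-index sum = 333 mod 256 = 77; odd-index sum = 398 mod 256 = 142 → 4d 8e.
Outer input = (K'⊕opad) ∥ inner = f9 eb 2c 52 5c ∥ 4d 8e.
Outer hash (tag): even-index sum = 527 mod 256 = 15; odd-index sum = 394 mod 256 = 138 → 0f 8a.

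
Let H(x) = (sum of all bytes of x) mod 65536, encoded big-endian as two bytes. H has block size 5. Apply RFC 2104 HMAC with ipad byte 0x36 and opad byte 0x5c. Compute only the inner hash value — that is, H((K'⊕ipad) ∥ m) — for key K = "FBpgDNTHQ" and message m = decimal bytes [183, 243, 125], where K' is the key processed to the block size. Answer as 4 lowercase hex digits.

03e5

Key "FBpgDNTHQ" = 46 42 70 67 44 4e 54 48 51 is 9 bytes > B = 5, so hash it first: H(key) = 02 de, then zero-pad to 5 bytes: K' = 02 de 00 00 00.
K' ⊕ ipad = 34 e8 36 36 36.
Inner input = 34 e8 36 36 36 ∥ b7 f3 7d.
Inner hash: sum = 52+232+54+54+54+183+243+125 = 997 → 03 e5.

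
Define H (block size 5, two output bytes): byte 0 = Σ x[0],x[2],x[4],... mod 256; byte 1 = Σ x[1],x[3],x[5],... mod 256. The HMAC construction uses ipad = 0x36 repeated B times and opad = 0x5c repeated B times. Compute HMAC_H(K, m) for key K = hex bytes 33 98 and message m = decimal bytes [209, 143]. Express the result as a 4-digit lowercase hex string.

dc20

Key hex bytes 33 98 is 2 bytes ≤ B = 5; zero-pad to 5 bytes: K' = 33 98 00 00 00.
K' ⊕ ipad = 05 ae 36 36 36.  K' ⊕ opad = 6f c4 5c 5c 5c.
Inner input = (K'⊕ipad) ∥ m = 05 ae 36 36 36 ∥ d1 8f.
Inner hash: even-index sum = 256 mod 256 = 0; odd-index sum = 437 mod 256 = 181 → 00 b5.
Outer input = (K'⊕opad) ∥ inner = 6f c4 5c 5c 5c ∥ 00 b5.
Outer hash (tag): even-index sum = 476 mod 256 = 220; odd-index sum = 288 mod 256 = 32 → dc 20.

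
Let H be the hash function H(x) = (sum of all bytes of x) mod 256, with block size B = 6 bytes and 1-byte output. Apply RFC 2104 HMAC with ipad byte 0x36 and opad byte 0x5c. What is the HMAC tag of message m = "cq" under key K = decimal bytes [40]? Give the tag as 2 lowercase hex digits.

40

Key decimal bytes [40] = 28 is 1 byte ≤ B = 6; zero-pad to 6 bytes: K' = 28 00 00 00 00 00.
K' ⊕ ipad = 1e 36 36 36 36 36.  K' ⊕ opad = 74 5c 5c 5c 5c 5c.
Inner input = (K'⊕ipad) ∥ m = 1e 36 36 36 36 36 ∥ 63 71.
Inner hash: sum = 30+54+54+54+54+54+99+113 = 512; mod 256 = 0 → 00.
Outer input = (K'⊕opad) ∥ inner = 74 5c 5c 5c 5c 5c ∥ 00.
Outer hash (tag): sum = 116+92+92+92+92+92+0 = 576; mod 256 = 64 → 40.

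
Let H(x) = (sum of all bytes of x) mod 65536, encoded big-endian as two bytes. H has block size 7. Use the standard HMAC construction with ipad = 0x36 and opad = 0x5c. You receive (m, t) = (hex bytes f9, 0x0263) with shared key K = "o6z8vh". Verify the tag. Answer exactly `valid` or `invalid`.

valid

Key "o6z8vh" = 6f 36 7a 38 76 68 is 6 bytes ≤ B = 7; zero-pad to 7 bytes: K' = 6f 36 7a 38 76 68 00.
K' ⊕ ipad = 59 00 4c 0e 40 5e 36; K' ⊕ opad = 33 6a 26 64 2a 34 5c.
Inner hash: sum = 89+0+76+14+64+94+54+249 = 640 → 02 80.
Outer hash (recomputed tag): sum = 51+106+38+100+42+52+92+2+128 = 611 → 02 63.
Recomputed tag = 0263; claimed = 0263 → match.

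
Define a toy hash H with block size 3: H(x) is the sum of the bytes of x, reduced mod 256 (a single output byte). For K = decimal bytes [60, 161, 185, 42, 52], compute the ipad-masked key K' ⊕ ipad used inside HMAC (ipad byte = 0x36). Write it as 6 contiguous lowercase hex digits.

c23636

Key decimal bytes [60, 161, 185, 42, 52] = 3c a1 b9 2a 34 is 5 bytes > B = 3, so hash it first: H(key) = f4, then zero-pad to 3 bytes: K' = f4 00 00.
XOR each byte with 0x36: f4⊕36=c2, 00⊕36=36, 00⊕36=36.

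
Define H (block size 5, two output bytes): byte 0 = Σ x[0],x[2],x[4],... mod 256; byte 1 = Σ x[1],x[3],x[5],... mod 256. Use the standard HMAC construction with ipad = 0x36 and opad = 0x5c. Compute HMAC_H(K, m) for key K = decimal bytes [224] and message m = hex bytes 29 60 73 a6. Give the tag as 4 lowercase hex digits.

7c00

Key decimal bytes [224] = e0 is 1 byte ≤ B = 5; zero-pad to 5 bytes: K' = e0 00 00 00 00.
K' ⊕ ipad = d6 36 36 36 36.  K' ⊕ opad = bc 5c 5c 5c 5c.
Inner input = (K'⊕ipad) ∥ m = d6 36 36 36 36 ∥ 29 60 73 a6.
Inner hash: even-index sum = 584 mod 256 = 72; odd-index sum = 264 mod 256 = 8 → 48 08.
Outer input = (K'⊕opad) ∥ inner = bc 5c 5c 5c 5c ∥ 48 08.
Outer hash (tag): even-index sum = 380 mod 256 = 124; odd-index sum = 256 mod 256 = 0 → 7c 00.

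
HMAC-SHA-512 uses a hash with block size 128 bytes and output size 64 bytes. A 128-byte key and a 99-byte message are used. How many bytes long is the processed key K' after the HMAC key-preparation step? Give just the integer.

Key is 128 ≤ 128 bytes, zero-padded: |K'| = 128.

128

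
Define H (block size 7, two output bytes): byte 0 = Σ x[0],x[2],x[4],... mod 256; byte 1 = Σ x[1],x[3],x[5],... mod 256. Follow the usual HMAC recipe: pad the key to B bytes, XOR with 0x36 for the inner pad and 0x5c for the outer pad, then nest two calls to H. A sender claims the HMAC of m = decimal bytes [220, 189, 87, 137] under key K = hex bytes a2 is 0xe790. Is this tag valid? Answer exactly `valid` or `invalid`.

Key hex bytes a2 is 1 byte ≤ B = 7; zero-pad to 7 bytes: K' = a2 00 00 00 00 00 00.
K' ⊕ ipad = 94 36 36 36 36 36 36; K' ⊕ opad = fe 5c 5c 5c 5c 5c 5c.
Inner hash: even-index sum = 636 mod 256 = 124; odd-index sum = 469 mod 256 = 213 → 7c d5.
Outer hash (recomputed tag): even-index sum = 743 mod 256 = 231; odd-index sum = 400 mod 256 = 144 → e7 90.
Recomputed tag = e790; claimed = e790 → match.

valid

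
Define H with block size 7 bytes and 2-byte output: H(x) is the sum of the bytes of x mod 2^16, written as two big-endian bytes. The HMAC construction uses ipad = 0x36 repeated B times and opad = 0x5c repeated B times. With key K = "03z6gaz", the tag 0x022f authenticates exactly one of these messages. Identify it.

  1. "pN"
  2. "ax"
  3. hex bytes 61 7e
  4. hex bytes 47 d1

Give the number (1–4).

Key "03z6gaz" = 30 33 7a 36 67 61 7a is exactly B = 7 bytes: K' = 30 33 7a 36 67 61 7a.
K' ⊕ ipad = 06 05 4c 00 51 57 4c; K' ⊕ opad = 6c 6f 26 6a 3b 3d 26.
m1: inner = H(06 05 4c 00 51 57 4c 70 4e) = 02 09; tag = H(6c 6f 26 6a 3b 3d 26 02 09) = 0214
m2: inner = H(06 05 4c 00 51 57 4c 61 78) = 02 24; tag = H(6c 6f 26 6a 3b 3d 26 02 24) = 022f ← matches
m3: inner = H(06 05 4c 00 51 57 4c 61 7e) = 02 2a; tag = H(6c 6f 26 6a 3b 3d 26 02 2a) = 0235
m4: inner = H(06 05 4c 00 51 57 4c 47 d1) = 02 63; tag = H(6c 6f 26 6a 3b 3d 26 02 63) = 026e

2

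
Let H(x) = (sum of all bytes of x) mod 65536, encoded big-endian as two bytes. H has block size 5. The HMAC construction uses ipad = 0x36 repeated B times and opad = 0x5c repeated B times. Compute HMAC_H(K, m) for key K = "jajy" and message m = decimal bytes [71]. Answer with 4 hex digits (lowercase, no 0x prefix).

Key "jajy" = 6a 61 6a 79 is 4 bytes ≤ B = 5; zero-pad to 5 bytes: K' = 6a 61 6a 79 00.
K' ⊕ ipad = 5c 57 5c 4f 36.  K' ⊕ opad = 36 3d 36 25 5c.
Inner input = (K'⊕ipad) ∥ m = 5c 57 5c 4f 36 ∥ 47.
Inner hash: sum = 92+87+92+79+54+71 = 475 → 01 db.
Outer input = (K'⊕opad) ∥ inner = 36 3d 36 25 5c ∥ 01 db.
Outer hash (tag): sum = 54+61+54+37+92+1+219 = 518 → 02 06.

0206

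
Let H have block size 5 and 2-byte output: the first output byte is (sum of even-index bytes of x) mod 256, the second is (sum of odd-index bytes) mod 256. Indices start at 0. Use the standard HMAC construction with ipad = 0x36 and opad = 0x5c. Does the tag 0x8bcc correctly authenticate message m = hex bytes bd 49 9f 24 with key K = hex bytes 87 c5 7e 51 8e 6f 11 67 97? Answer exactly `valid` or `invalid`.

invalid

Key hex bytes 87 c5 7e 51 8e 6f 11 67 97 is 9 bytes > B = 5, so hash it first: H(key) = 3b ec, then zero-pad to 5 bytes: K' = 3b ec 00 00 00.
K' ⊕ ipad = 0d da 36 36 36; K' ⊕ opad = 67 b0 5c 5c 5c.
Inner hash: even-index sum = 230 mod 256 = 230; odd-index sum = 620 mod 256 = 108 → e6 6c.
Outer hash (recomputed tag): even-index sum = 395 mod 256 = 139; odd-index sum = 498 mod 256 = 242 → 8b f2.
Recomputed tag = 8bf2; claimed = 8bcc → mismatch.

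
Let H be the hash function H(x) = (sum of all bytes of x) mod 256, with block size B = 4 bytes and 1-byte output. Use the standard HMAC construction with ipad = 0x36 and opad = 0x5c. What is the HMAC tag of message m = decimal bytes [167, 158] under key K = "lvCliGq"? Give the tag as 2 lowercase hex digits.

Key "lvCliGq" = 6c 76 43 6c 69 47 71 is 7 bytes > B = 4, so hash it first: H(key) = b2, then zero-pad to 4 bytes: K' = b2 00 00 00.
K' ⊕ ipad = 84 36 36 36.  K' ⊕ opad = ee 5c 5c 5c.
Inner input = (K'⊕ipad) ∥ m = 84 36 36 36 ∥ a7 9e.
Inner hash: sum = 132+54+54+54+167+158 = 619; mod 256 = 107 → 6b.
Outer input = (K'⊕opad) ∥ inner = ee 5c 5c 5c ∥ 6b.
Outer hash (tag): sum = 238+92+92+92+107 = 621; mod 256 = 109 → 6d.

6d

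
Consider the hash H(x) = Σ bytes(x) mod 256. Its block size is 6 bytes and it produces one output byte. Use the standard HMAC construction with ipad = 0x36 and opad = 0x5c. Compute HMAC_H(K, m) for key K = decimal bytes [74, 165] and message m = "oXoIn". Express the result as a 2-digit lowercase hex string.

53

Key decimal bytes [74, 165] = 4a a5 is 2 bytes ≤ B = 6; zero-pad to 6 bytes: K' = 4a a5 00 00 00 00.
K' ⊕ ipad = 7c 93 36 36 36 36.  K' ⊕ opad = 16 f9 5c 5c 5c 5c.
Inner input = (K'⊕ipad) ∥ m = 7c 93 36 36 36 36 ∥ 6f 58 6f 49 6e.
Inner hash: sum = 124+147+54+54+54+54+111+88+111+73+110 = 980; mod 256 = 212 → d4.
Outer input = (K'⊕opad) ∥ inner = 16 f9 5c 5c 5c 5c ∥ d4.
Outer hash (tag): sum = 22+249+92+92+92+92+212 = 851; mod 256 = 83 → 53.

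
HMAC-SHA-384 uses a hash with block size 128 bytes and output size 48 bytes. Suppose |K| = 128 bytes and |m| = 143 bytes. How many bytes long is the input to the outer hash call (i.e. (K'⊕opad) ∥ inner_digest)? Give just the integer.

176

Key is 128 ≤ 128 bytes, zero-padded: |K'| = 128.
Outer input = (K'⊕opad) ∥ H(inner) → 128 + 48 = 176 bytes.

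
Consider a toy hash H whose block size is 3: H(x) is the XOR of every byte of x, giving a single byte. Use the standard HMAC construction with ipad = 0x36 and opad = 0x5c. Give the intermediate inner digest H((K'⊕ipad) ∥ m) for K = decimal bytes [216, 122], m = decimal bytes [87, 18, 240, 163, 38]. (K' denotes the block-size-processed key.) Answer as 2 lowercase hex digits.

Key decimal bytes [216, 122] = d8 7a is 2 bytes ≤ B = 3; zero-pad to 3 bytes: K' = d8 7a 00.
K' ⊕ ipad = ee 4c 36.
Inner input = ee 4c 36 ∥ 57 12 f0 a3 26.
Inner hash: XOR ee⊕4c⊕36⊕57⊕12⊕f0⊕a3⊕26 = a4.

a4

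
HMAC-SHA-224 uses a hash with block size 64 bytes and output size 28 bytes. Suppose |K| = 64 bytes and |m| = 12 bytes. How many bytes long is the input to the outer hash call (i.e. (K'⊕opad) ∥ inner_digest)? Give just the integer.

92

Key is 64 ≤ 64 bytes, zero-padded: |K'| = 64.
Outer input = (K'⊕opad) ∥ H(inner) → 64 + 28 = 92 bytes.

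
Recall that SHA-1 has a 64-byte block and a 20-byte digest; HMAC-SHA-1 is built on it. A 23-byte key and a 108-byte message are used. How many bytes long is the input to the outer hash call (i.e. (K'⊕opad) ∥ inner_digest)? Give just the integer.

84

Key is 23 ≤ 64 bytes, zero-padded: |K'| = 64.
Outer input = (K'⊕opad) ∥ H(inner) → 64 + 20 = 84 bytes.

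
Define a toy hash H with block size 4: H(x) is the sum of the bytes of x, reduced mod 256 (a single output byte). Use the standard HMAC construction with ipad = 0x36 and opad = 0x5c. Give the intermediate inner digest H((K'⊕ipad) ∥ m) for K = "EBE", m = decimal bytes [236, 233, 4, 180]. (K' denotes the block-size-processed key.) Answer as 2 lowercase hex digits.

Key "EBE" = 45 42 45 is 3 bytes ≤ B = 4; zero-pad to 4 bytes: K' = 45 42 45 00.
K' ⊕ ipad = 73 74 73 36.
Inner input = 73 74 73 36 ∥ ec e9 04 b4.
Inner hash: sum = 115+116+115+54+236+233+4+180 = 1053; mod 256 = 29 → 1d.

1d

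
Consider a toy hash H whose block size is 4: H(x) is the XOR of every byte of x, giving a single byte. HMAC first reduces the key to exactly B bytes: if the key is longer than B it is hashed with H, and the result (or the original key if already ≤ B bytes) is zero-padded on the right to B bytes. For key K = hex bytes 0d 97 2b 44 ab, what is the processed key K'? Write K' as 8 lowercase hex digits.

|K| = 5 > B = 4, so first hash the key.
H(K): XOR 0d⊕97⊕2b⊕44⊕ab = 5e.
Zero-pad H(K) = 5e to 4 bytes: K' = 5e 00 00 00.

5e000000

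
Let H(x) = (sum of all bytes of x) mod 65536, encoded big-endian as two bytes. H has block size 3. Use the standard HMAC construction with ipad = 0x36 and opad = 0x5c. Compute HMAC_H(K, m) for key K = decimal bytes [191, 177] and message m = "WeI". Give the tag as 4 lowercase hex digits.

0279

Key decimal bytes [191, 177] = bf b1 is 2 bytes ≤ B = 3; zero-pad to 3 bytes: K' = bf b1 00.
K' ⊕ ipad = 89 87 36.  K' ⊕ opad = e3 ed 5c.
Inner input = (K'⊕ipad) ∥ m = 89 87 36 ∥ 57 65 49.
Inner hash: sum = 137+135+54+87+101+73 = 587 → 02 4b.
Outer input = (K'⊕opad) ∥ inner = e3 ed 5c ∥ 02 4b.
Outer hash (tag): sum = 227+237+92+2+75 = 633 → 02 79.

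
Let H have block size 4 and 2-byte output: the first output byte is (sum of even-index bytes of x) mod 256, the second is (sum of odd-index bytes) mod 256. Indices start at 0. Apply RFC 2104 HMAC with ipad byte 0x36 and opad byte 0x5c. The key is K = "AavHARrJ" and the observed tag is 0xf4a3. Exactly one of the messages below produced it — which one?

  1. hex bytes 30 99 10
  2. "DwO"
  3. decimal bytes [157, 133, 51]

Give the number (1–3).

3

Key "AavHARrJ" = 41 61 76 48 41 52 72 4a is 8 bytes > B = 4, so hash it first: H(key) = 6a 45, then zero-pad to 4 bytes: K' = 6a 45 00 00.
K' ⊕ ipad = 5c 73 36 36; K' ⊕ opad = 36 19 5c 5c.
m1: inner = H(5c 73 36 36 30 99 10) = d2 42; tag = H(36 19 5c 5c d2 42) = 64b7
m2: inner = H(5c 73 36 36 44 77 4f) = 25 20; tag = H(36 19 5c 5c 25 20) = b795
m3: inner = H(5c 73 36 36 9d 85 33) = 62 2e; tag = H(36 19 5c 5c 62 2e) = f4a3 ← matches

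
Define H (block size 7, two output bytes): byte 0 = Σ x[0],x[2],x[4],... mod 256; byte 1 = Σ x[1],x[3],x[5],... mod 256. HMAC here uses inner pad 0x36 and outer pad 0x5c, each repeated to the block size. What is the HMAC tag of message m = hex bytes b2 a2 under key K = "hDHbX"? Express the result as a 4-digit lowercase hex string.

Key "hDHbX" = 68 44 48 62 58 is 5 bytes ≤ B = 7; zero-pad to 7 bytes: K' = 68 44 48 62 58 00 00.
K' ⊕ ipad = 5e 72 7e 54 6e 36 36.  K' ⊕ opad = 34 18 14 3e 04 5c 5c.
Inner input = (K'⊕ipad) ∥ m = 5e 72 7e 54 6e 36 36 ∥ b2 a2.
Inner hash: even-index sum = 546 mod 256 = 34; odd-index sum = 430 mod 256 = 174 → 22 ae.
Outer input = (K'⊕opad) ∥ inner = 34 18 14 3e 04 5c 5c ∥ 22 ae.
Outer hash (tag): even-index sum = 342 mod 256 = 86; odd-index sum = 212 mod 256 = 212 → 56 d4.

56d4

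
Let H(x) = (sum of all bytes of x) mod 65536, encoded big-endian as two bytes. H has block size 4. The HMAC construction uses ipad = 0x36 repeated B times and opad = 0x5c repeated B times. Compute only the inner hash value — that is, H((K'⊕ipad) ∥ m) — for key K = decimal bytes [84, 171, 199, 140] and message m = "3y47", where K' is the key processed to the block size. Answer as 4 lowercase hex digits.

Key decimal bytes [84, 171, 199, 140] = 54 ab c7 8c is exactly B = 4 bytes: K' = 54 ab c7 8c.
K' ⊕ ipad = 62 9d f1 ba.
Inner input = 62 9d f1 ba ∥ 33 79 34 37.
Inner hash: sum = 98+157+241+186+51+121+52+55 = 961 → 03 c1.

03c1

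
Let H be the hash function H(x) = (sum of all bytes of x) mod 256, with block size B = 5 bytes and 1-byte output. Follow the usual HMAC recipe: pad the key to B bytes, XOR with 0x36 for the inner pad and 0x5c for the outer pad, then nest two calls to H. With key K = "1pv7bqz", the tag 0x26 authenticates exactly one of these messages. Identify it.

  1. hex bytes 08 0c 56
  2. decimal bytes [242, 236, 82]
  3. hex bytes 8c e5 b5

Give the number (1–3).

Key "1pv7bqz" = 31 70 76 37 62 71 7a is 7 bytes > B = 5, so hash it first: H(key) = 9b, then zero-pad to 5 bytes: K' = 9b 00 00 00 00.
K' ⊕ ipad = ad 36 36 36 36; K' ⊕ opad = c7 5c 5c 5c 5c.
m1: inner = H(ad 36 36 36 36 08 0c 56) = ef; tag = H(c7 5c 5c 5c 5c ef) = 26 ← matches
m2: inner = H(ad 36 36 36 36 f2 ec 52) = b5; tag = H(c7 5c 5c 5c 5c b5) = ec
m3: inner = H(ad 36 36 36 36 8c e5 b5) = ab; tag = H(c7 5c 5c 5c 5c ab) = e2

1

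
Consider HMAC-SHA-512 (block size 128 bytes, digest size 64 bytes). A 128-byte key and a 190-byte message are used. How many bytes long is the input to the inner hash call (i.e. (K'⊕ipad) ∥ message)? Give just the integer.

318

Key is 128 ≤ 128 bytes, zero-padded: |K'| = 128.
Inner input = (K'⊕ipad) ∥ m → 128 + 190 = 318 bytes.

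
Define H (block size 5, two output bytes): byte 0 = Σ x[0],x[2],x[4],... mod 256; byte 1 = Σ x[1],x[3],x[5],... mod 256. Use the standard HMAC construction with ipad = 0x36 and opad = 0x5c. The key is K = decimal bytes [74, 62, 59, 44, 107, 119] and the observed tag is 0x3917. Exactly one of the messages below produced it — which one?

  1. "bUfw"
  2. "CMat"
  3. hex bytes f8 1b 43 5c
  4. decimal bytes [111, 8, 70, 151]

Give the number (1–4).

Key decimal bytes [74, 62, 59, 44, 107, 119] = 4a 3e 3b 2c 6b 77 is 6 bytes > B = 5, so hash it first: H(key) = f0 e1, then zero-pad to 5 bytes: K' = f0 e1 00 00 00.
K' ⊕ ipad = c6 d7 36 36 36; K' ⊕ opad = ac bd 5c 5c 5c.
m1: inner = H(c6 d7 36 36 36 62 55 66 77) = fe d5; tag = H(ac bd 5c 5c 5c fe d5) = 3917 ← matches
m2: inner = H(c6 d7 36 36 36 43 4d 61 74) = f3 b1; tag = H(ac bd 5c 5c 5c f3 b1) = 150c
m3: inner = H(c6 d7 36 36 36 f8 1b 43 5c) = a9 48; tag = H(ac bd 5c 5c 5c a9 48) = acc2
m4: inner = H(c6 d7 36 36 36 6f 08 46 97) = d1 c2; tag = H(ac bd 5c 5c 5c d1 c2) = 26ea

1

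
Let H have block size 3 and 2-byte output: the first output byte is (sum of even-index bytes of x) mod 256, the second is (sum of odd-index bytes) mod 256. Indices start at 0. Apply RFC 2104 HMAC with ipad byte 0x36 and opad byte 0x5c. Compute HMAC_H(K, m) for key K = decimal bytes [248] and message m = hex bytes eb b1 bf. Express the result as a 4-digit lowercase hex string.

Key decimal bytes [248] = f8 is 1 byte ≤ B = 3; zero-pad to 3 bytes: K' = f8 00 00.
K' ⊕ ipad = ce 36 36.  K' ⊕ opad = a4 5c 5c.
Inner input = (K'⊕ipad) ∥ m = ce 36 36 ∥ eb b1 bf.
Inner hash: even-index sum = 437 mod 256 = 181; odd-index sum = 480 mod 256 = 224 → b5 e0.
Outer input = (K'⊕opad) ∥ inner = a4 5c 5c ∥ b5 e0.
Outer hash (tag): even-index sum = 480 mod 256 = 224; odd-index sum = 273 mod 256 = 17 → e0 11.

e011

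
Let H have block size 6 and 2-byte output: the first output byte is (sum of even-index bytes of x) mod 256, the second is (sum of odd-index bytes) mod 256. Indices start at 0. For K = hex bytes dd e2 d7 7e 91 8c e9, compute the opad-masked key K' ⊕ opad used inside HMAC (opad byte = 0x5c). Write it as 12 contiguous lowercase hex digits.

Key hex bytes dd e2 d7 7e 91 8c e9 is 7 bytes > B = 6, so hash it first: H(key) = 2e ec, then zero-pad to 6 bytes: K' = 2e ec 00 00 00 00.
XOR each byte with 0x5c: 2e⊕5c=72, ec⊕5c=b0, 00⊕5c=5c, 00⊕5c=5c, 00⊕5c=5c, 00⊕5c=5c.

72b05c5c5c5c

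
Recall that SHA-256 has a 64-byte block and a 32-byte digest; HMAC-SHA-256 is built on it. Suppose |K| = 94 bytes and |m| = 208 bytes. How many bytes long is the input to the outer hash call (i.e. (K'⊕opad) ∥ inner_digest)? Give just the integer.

96

Key is 94 > 64 bytes, so it is hashed to 32 bytes then zero-padded to 64: |K'| = 64.
Outer input = (K'⊕opad) ∥ H(inner) → 64 + 32 = 96 bytes.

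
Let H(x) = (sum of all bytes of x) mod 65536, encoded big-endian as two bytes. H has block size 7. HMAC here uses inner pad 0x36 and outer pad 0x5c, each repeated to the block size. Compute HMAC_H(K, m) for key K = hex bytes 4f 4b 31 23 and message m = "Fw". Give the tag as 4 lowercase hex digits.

Key hex bytes 4f 4b 31 23 is 4 bytes ≤ B = 7; zero-pad to 7 bytes: K' = 4f 4b 31 23 00 00 00.
K' ⊕ ipad = 79 7d 07 15 36 36 36.  K' ⊕ opad = 13 17 6d 7f 5c 5c 5c.
Inner input = (K'⊕ipad) ∥ m = 79 7d 07 15 36 36 36 ∥ 46 77.
Inner hash: sum = 121+125+7+21+54+54+54+70+119 = 625 → 02 71.
Outer input = (K'⊕opad) ∥ inner = 13 17 6d 7f 5c 5c 5c ∥ 02 71.
Outer hash (tag): sum = 19+23+109+127+92+92+92+2+113 = 669 → 02 9d.

029d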